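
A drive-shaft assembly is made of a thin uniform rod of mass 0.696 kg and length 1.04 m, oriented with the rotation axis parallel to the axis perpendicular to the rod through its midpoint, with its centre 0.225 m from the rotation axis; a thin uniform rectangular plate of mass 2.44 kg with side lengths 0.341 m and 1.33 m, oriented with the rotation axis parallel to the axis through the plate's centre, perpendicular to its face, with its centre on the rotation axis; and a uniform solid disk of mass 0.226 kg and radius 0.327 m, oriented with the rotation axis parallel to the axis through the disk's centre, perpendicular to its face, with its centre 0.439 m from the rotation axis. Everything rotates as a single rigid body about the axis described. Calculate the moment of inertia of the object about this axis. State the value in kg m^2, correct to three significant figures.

0.537

Thin rod: I_cm = (1/12)ML² = (1/12)(0.696)(1.04)² = 0.062733 kg m^2; centre at d = 0.225 m, so the parallel axis theorem gives I = 0.062733 + (0.696)(0.225)² = 0.097968 kg m^2.
Rectangular plate: I_cm = (1/12)M(a²+b²) = (1/12)(2.44)[(0.341)² + (1.33)²] = 0.38332 kg m^2; axis through the centre, so I = 0.38332 kg m^2.
Solid disk: I_cm = (1/2)MR² = (1/2)(0.226)(0.327)² = 0.012083 kg m^2; centre at d = 0.439 m, so the parallel axis theorem gives I = 0.012083 + (0.226)(0.439)² = 0.055638 kg m^2.
Total I = 0.097968 + 0.38332 + 0.055638 = 0.53693 kg m^2.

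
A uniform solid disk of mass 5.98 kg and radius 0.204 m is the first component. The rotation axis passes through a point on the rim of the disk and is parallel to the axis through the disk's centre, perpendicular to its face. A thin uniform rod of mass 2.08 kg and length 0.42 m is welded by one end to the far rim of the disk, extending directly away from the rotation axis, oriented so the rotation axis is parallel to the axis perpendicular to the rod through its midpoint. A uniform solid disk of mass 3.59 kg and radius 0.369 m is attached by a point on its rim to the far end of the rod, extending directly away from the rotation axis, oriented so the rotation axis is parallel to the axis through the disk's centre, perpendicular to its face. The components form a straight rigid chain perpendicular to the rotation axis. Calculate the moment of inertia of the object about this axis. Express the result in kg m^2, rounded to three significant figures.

Solid disk: I_cm = (1/2)MR² = (1/2)(5.98)(0.204)² = 0.12443 kg m^2; centre at d = 0.204 m, so the parallel axis theorem gives I = 0.12443 + (5.98)(0.204)² = 0.3733 kg m^2.
Thin rod: I_cm = (1/12)ML² = (1/12)(2.08)(0.42)² = 0.030576 kg m^2; centre at d = 0.204 + 0.204 + 0.21 = 0.618 m, so the parallel axis theorem gives I = 0.030576 + (2.08)(0.618)² = 0.82498 kg m^2.
Solid disk: I_cm = (1/2)MR² = (1/2)(3.59)(0.369)² = 0.24441 kg m^2; centre at d = 0.204 + 0.204 + 0.21 + 0.21 + 0.369 = 1.197 m, so the parallel axis theorem gives I = 0.24441 + (3.59)(1.197)² = 5.3882 kg m^2.
Total I = 0.3733 + 0.82498 + 5.3882 = 6.5865 kg m^2.

6.59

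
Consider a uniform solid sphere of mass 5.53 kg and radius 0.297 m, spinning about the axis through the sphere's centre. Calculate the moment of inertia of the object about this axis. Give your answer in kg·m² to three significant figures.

I_cm = (2/5)MR² = (2/5)(5.53)(0.297)² = 0.19512 kg·m²; axis through the centre, so I = 0.19512 kg·m².

0.195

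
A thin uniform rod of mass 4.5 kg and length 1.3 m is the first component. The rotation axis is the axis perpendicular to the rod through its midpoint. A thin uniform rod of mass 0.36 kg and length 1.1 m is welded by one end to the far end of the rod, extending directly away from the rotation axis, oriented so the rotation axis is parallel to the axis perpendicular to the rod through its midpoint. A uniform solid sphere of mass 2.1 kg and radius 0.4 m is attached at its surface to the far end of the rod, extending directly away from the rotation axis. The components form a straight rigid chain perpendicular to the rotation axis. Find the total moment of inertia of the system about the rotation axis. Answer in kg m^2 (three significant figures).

11.0

Thin rod: I_cm = (1/12)ML² = (1/12)(4.5)(1.3)² = 0.63375 kg m^2; axis through the centre, so I = 0.63375 kg m^2.
Thin rod: I_cm = (1/12)ML² = (1/12)(0.36)(1.1)² = 0.0363 kg m^2; centre at d = 0.65 + 0.55 = 1.2 m, so I = I_cm + Md² gives I = 0.0363 + (0.36)(1.2)² = 0.5547 kg m^2.
Solid sphere: I_cm = (2/5)MR² = (2/5)(2.1)(0.4)² = 0.1344 kg m^2; centre at d = 0.65 + 0.55 + 0.55 + 0.4 = 2.15 m, so I = I_cm + Md² gives I = 0.1344 + (2.1)(2.15)² = 9.8416 kg m^2.
Total I = 0.63375 + 0.5547 + 9.8416 = 11.03 kg m^2.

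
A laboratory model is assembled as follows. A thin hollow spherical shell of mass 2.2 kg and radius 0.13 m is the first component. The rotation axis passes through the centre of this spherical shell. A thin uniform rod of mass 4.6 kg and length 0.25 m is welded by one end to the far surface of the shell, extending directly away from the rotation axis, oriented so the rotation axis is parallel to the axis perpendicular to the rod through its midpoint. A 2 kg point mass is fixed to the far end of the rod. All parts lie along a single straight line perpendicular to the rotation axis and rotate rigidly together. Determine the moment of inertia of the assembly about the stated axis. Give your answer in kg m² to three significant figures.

Spherical shell: I_cm = (2/3)MR² = (2/3)(2.2)(0.13)² = 0.024787 kg m²; axis through the centre, so I = 0.024787 kg m².
Thin rod: I_cm = (1/12)ML² = (1/12)(4.6)(0.25)² = 0.023958 kg m²; centre at d = 0.13 + 0.125 = 0.255 m, so the parallel axis theorem gives I = 0.023958 + (4.6)(0.255)² = 0.32307 kg m².
Point mass: I_cm = 0; centre at d = 0.13 + 0.125 + 0.125 = 0.38 m, so the parallel axis theorem gives I = 0 + (2)(0.38)² = 0.2888 kg m².
Total I = 0.024787 + 0.32307 + 0.2888 = 0.63666 kg m².

0.637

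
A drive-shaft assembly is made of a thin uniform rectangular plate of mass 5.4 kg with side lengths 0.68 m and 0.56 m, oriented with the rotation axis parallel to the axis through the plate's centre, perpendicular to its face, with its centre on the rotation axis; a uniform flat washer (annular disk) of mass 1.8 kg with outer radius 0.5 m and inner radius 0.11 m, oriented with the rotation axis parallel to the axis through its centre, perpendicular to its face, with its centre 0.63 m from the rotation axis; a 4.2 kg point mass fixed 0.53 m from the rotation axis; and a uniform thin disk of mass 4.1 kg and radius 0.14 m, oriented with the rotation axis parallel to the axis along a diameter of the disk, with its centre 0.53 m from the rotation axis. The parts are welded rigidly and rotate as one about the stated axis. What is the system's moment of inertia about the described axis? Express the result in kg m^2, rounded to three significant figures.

3.65

Rectangular plate: I_cm = (1/12)M(a²+b²) = (1/12)(5.4)[(0.68)² + (0.56)²] = 0.3492 kg m^2; axis through the centre, so I = 0.3492 kg m^2.
Annular disk: I_cm = (1/2)M(R²+r²) = (1/2)(1.8)[(0.5)² + (0.11)²] = 0.23589 kg m^2; centre at d = 0.63 m, so I = I_cm + Md² gives I = 0.23589 + (1.8)(0.63)² = 0.95031 kg m^2.
Point mass: I_cm = 0; centre at d = 0.53 m, so I = I_cm + Md² gives I = 0 + (4.2)(0.53)² = 1.1798 kg m^2.
Thin disk: I_cm = (1/4)MR² = (1/4)(4.1)(0.14)² = 0.02009 kg m^2; centre at d = 0.53 m, so I = I_cm + Md² gives I = 0.02009 + (4.1)(0.53)² = 1.1718 kg m^2.
Total I = 0.3492 + 0.95031 + 1.1798 + 1.1718 = 3.6511 kg m^2.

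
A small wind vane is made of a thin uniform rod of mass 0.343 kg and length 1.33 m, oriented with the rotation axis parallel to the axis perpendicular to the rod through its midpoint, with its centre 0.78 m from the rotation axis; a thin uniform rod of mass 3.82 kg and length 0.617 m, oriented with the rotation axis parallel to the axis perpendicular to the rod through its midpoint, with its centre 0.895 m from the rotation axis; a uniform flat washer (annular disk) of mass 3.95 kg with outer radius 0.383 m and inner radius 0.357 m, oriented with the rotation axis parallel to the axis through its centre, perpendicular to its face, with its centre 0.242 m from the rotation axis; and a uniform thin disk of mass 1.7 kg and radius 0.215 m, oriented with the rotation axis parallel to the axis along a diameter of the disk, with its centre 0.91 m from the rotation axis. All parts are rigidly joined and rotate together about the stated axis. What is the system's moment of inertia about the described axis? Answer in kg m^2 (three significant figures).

5.64

Thin rod: I_cm = (1/12)ML² = (1/12)(0.343)(1.33)² = 0.050561 kg m^2; centre at d = 0.78 m, so the parallel axis theorem gives I = 0.050561 + (0.343)(0.78)² = 0.25924 kg m^2.
Thin rod: I_cm = (1/12)ML² = (1/12)(3.82)(0.617)² = 0.12119 kg m^2; centre at d = 0.895 m, so the parallel axis theorem gives I = 0.12119 + (3.82)(0.895)² = 3.1811 kg m^2.
Annular disk: I_cm = (1/2)M(R²+r²) = (1/2)(3.95)[(0.383)² + (0.357)²] = 0.54142 kg m^2; centre at d = 0.242 m, so the parallel axis theorem gives I = 0.54142 + (3.95)(0.242)² = 0.77275 kg m^2.
Thin disk: I_cm = (1/4)MR² = (1/4)(1.7)(0.215)² = 0.019646 kg m^2; centre at d = 0.91 m, so the parallel axis theorem gives I = 0.019646 + (1.7)(0.91)² = 1.4274 kg m^2.
Total I = 0.25924 + 3.1811 + 0.77275 + 1.4274 = 5.6405 kg m^2.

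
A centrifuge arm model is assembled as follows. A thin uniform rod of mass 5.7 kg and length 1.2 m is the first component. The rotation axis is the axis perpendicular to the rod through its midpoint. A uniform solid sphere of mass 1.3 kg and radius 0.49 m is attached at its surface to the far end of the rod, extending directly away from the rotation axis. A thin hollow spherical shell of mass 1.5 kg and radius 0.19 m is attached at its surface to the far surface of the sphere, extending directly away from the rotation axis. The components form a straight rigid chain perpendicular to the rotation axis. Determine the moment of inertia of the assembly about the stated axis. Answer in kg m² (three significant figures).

7.09

Thin rod: I_cm = (1/12)ML² = (1/12)(5.7)(1.2)² = 0.684 kg m²; axis through the centre, so I = 0.684 kg m².
Solid sphere: I_cm = (2/5)MR² = (2/5)(1.3)(0.49)² = 0.12485 kg m²; centre at d = 0.6 + 0.49 = 1.09 m, so the parallel axis theorem gives I = 0.12485 + (1.3)(1.09)² = 1.6694 kg m².
Spherical shell: I_cm = (2/3)MR² = (2/3)(1.5)(0.19)² = 0.0361 kg m²; centre at d = 0.6 + 0.49 + 0.49 + 0.19 = 1.77 m, so the parallel axis theorem gives I = 0.0361 + (1.5)(1.77)² = 4.7355 kg m².
Total I = 0.684 + 1.6694 + 4.7355 = 7.0888 kg m².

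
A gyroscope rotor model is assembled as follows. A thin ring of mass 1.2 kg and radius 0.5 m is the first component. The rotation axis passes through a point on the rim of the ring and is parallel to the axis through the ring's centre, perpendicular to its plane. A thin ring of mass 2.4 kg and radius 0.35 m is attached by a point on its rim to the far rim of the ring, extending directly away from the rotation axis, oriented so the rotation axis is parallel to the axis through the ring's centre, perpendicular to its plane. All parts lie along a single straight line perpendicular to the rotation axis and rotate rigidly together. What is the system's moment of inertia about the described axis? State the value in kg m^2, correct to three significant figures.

5.27

Thin ring: I_cm = MR² = (1.2)(0.5)² = 0.3 kg m^2; centre at d = 0.5 m, so the parallel axis theorem gives I = 0.3 + (1.2)(0.5)² = 0.6 kg m^2.
Thin ring: I_cm = MR² = (2.4)(0.35)² = 0.294 kg m^2; centre at d = 0.5 + 0.5 + 0.35 = 1.35 m, so the parallel axis theorem gives I = 0.294 + (2.4)(1.35)² = 4.668 kg m^2.
Total I = 0.6 + 4.668 = 5.268 kg m^2.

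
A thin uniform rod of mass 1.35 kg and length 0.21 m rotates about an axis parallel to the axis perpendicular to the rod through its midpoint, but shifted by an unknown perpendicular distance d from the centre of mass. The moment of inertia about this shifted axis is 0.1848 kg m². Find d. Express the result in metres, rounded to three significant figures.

0.365

About the centre-of-mass axis, I_cm = (1/12)ML² = (1/12)(1.35)(0.21)² = 0.0049612 kg m².
Parallel axis theorem: I = I_cm + Md², so Md² = 0.1848 − 0.0049612 = 0.17984 kg m².
d = √(0.17984 / 1.35) = 0.36498 m.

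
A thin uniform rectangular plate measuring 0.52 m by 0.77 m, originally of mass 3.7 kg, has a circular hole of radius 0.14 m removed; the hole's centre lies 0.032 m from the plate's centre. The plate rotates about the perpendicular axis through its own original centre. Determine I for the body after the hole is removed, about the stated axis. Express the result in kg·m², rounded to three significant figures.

Unpierced body about its centre: I₀ = (1/12)M(a²+b²) = (1/12)(3.7)[(0.52)² + (0.77)²] = 0.26618 kg·m².
The removed disk has mass m = M·πr²/(ab) = (3.7)·π(0.14)²/(0.52·0.77) = 0.569 kg (same uniform areal density).
Its moment of inertia about the rotation axis (parallel-axis theorem): I_hole = (1/2)mr² + md² = (1/2)(0.569)(0.14)² + (0.569)(0.032)² = 0.0061589 kg·m².
Treating the hole as negative mass, I = I₀ − I_hole = 0.26618 − 0.0061589 = 0.26003 kg·m².

0.260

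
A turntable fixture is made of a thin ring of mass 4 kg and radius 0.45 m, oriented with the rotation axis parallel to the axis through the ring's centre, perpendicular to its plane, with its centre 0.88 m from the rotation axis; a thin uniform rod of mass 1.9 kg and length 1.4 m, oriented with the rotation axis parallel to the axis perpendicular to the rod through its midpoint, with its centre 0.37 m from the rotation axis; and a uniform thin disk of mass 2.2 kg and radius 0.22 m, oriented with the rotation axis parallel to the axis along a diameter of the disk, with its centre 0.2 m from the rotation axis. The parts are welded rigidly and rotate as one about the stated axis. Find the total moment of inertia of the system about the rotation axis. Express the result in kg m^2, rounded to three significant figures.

Thin ring: I_cm = MR² = (4)(0.45)² = 0.81 kg m^2; centre at d = 0.88 m, so I = I_cm + Md² gives I = 0.81 + (4)(0.88)² = 3.9076 kg m^2.
Thin rod: I_cm = (1/12)ML² = (1/12)(1.9)(1.4)² = 0.31033 kg m^2; centre at d = 0.37 m, so I = I_cm + Md² gives I = 0.31033 + (1.9)(0.37)² = 0.57044 kg m^2.
Thin disk: I_cm = (1/4)MR² = (1/4)(2.2)(0.22)² = 0.02662 kg m^2; centre at d = 0.2 m, so I = I_cm + Md² gives I = 0.02662 + (2.2)(0.2)² = 0.11462 kg m^2.
Total I = 3.9076 + 0.57044 + 0.11462 = 4.5927 kg m^2.

4.59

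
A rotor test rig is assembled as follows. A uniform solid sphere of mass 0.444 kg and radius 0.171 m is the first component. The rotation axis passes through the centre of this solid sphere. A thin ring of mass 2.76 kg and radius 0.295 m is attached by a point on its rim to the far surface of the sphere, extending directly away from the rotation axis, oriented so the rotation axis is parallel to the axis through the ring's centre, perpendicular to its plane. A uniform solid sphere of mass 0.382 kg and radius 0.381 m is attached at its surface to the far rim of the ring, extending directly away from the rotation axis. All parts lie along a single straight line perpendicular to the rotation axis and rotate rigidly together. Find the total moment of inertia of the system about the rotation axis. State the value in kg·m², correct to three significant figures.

1.37

Solid sphere: I_cm = (2/5)MR² = (2/5)(0.444)(0.171)² = 0.0051932 kg·m²; axis through the centre, so I = 0.0051932 kg·m².
Thin ring: I_cm = MR² = (2.76)(0.295)² = 0.24019 kg·m²; centre at d = 0.171 + 0.295 = 0.466 m, so I = I_cm + Md² gives I = 0.24019 + (2.76)(0.466)² = 0.83954 kg·m².
Solid sphere: I_cm = (2/5)MR² = (2/5)(0.382)(0.381)² = 0.022181 kg·m²; centre at d = 0.171 + 0.295 + 0.295 + 0.381 = 1.142 m, so I = I_cm + Md² gives I = 0.022181 + (0.382)(1.142)² = 0.52037 kg·m².
Total I = 0.0051932 + 0.83954 + 0.52037 = 1.3651 kg·m².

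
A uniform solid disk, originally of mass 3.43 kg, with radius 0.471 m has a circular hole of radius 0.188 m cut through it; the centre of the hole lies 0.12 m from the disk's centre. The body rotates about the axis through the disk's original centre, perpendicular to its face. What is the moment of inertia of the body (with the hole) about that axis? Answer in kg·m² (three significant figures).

0.363

Unpierced body about its centre: I₀ = (1/2)MR² = (1/2)(3.43)(0.471)² = 0.38046 kg·m².
The removed disk has mass m = M·(r/R)² = (3.43)(0.188/0.471)² = 0.54647 kg (same uniform areal density).
Its moment of inertia about the rotation axis (parallel-axis theorem): I_hole = (1/2)mr² + md² = (1/2)(0.54647)(0.188)² + (0.54647)(0.12)² = 0.017526 kg·m².
Treating the hole as negative mass, I = I₀ − I_hole = 0.38046 − 0.017526 = 0.36293 kg·m².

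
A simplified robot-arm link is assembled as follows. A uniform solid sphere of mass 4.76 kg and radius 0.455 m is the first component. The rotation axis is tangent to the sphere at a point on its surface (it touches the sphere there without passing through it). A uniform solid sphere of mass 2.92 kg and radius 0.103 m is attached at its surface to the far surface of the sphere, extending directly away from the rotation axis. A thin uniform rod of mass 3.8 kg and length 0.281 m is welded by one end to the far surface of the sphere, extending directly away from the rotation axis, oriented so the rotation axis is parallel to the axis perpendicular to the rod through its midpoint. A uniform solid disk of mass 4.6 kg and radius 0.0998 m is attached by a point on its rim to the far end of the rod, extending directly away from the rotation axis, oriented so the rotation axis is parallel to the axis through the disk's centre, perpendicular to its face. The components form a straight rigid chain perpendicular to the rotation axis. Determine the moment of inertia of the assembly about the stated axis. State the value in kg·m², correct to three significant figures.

20.7

Solid sphere: I_cm = (2/5)MR² = (2/5)(4.76)(0.455)² = 0.39418 kg·m²; centre at d = 0.455 m, so I = I_cm + Md² gives I = 0.39418 + (4.76)(0.455)² = 1.3796 kg·m².
Solid sphere: I_cm = (2/5)MR² = (2/5)(2.92)(0.103)² = 0.012391 kg·m²; centre at d = 0.455 + 0.455 + 0.103 = 1.013 m, so I = I_cm + Md² gives I = 0.012391 + (2.92)(1.013)² = 3.0088 kg·m².
Thin rod: I_cm = (1/12)ML² = (1/12)(3.8)(0.281)² = 0.025004 kg·m²; centre at d = 0.455 + 0.455 + 0.103 + 0.103 + 0.1405 = 1.2565 m, so I = I_cm + Md² gives I = 0.025004 + (3.8)(1.2565)² = 6.0244 kg·m².
Solid disk: I_cm = (1/2)MR² = (1/2)(4.6)(0.0998)² = 0.022908 kg·m²; centre at d = 0.455 + 0.455 + 0.103 + 0.103 + 0.1405 + 0.1405 + 0.0998 = 1.4968 m, so I = I_cm + Md² gives I = 0.022908 + (4.6)(1.4968)² = 10.329 kg·m².
Total I = 1.3796 + 3.0088 + 6.0244 + 10.329 = 20.742 kg·m².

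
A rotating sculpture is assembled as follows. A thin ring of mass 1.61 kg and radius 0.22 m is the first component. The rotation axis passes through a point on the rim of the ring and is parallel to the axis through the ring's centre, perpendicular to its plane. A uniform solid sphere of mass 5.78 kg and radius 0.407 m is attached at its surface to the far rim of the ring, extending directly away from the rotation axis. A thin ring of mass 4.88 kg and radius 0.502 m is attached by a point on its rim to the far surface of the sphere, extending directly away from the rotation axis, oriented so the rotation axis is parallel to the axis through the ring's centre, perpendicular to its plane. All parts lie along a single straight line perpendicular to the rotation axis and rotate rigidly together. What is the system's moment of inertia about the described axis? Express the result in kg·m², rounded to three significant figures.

21.0

Thin ring: I_cm = MR² = (1.61)(0.22)² = 0.077924 kg·m²; centre at d = 0.22 m, so the parallel axis theorem gives I = 0.077924 + (1.61)(0.22)² = 0.15585 kg·m².
Solid sphere: I_cm = (2/5)MR² = (2/5)(5.78)(0.407)² = 0.38298 kg·m²; centre at d = 0.22 + 0.22 + 0.407 = 0.847 m, so the parallel axis theorem gives I = 0.38298 + (5.78)(0.847)² = 4.5296 kg·m².
Thin ring: I_cm = MR² = (4.88)(0.502)² = 1.2298 kg·m²; centre at d = 0.22 + 0.22 + 0.407 + 0.407 + 0.502 = 1.756 m, so the parallel axis theorem gives I = 1.2298 + (4.88)(1.756)² = 16.277 kg·m².
Total I = 0.15585 + 4.5296 + 16.277 = 20.963 kg·m².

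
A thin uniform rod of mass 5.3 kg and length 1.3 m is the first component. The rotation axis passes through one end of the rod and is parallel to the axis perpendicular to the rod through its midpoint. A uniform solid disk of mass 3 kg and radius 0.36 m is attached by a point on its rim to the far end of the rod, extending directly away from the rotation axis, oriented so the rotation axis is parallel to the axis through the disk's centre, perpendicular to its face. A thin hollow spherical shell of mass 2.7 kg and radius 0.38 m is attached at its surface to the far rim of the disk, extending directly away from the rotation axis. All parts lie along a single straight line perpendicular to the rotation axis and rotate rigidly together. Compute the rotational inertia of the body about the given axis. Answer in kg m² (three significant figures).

27.3

Thin rod: I_cm = (1/12)ML² = (1/12)(5.3)(1.3)² = 0.74642 kg m²; centre at d = 0.65 m, so I = I_cm + Md² gives I = 0.74642 + (5.3)(0.65)² = 2.9857 kg m².
Solid disk: I_cm = (1/2)MR² = (1/2)(3)(0.36)² = 0.1944 kg m²; centre at d = 0.65 + 0.65 + 0.36 = 1.66 m, so I = I_cm + Md² gives I = 0.1944 + (3)(1.66)² = 8.4612 kg m².
Spherical shell: I_cm = (2/3)MR² = (2/3)(2.7)(0.38)² = 0.25992 kg m²; centre at d = 0.65 + 0.65 + 0.36 + 0.36 + 0.38 = 2.4 m, so I = I_cm + Md² gives I = 0.25992 + (2.7)(2.4)² = 15.812 kg m².
Total I = 2.9857 + 8.4612 + 15.812 = 27.259 kg m².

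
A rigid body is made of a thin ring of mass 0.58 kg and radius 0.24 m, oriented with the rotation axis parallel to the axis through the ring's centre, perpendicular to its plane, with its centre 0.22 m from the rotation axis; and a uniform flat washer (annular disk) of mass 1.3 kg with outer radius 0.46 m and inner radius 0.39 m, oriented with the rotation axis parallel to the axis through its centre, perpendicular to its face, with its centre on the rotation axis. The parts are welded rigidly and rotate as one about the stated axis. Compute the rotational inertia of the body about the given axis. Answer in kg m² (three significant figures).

0.298

Thin ring: I_cm = MR² = (0.58)(0.24)² = 0.033408 kg m²; centre at d = 0.22 m, so the parallel axis theorem gives I = 0.033408 + (0.58)(0.22)² = 0.06148 kg m².
Annular disk: I_cm = (1/2)M(R²+r²) = (1/2)(1.3)[(0.46)² + (0.39)²] = 0.23641 kg m²; axis through the centre, so I = 0.23641 kg m².
Total I = 0.06148 + 0.23641 = 0.29789 kg m².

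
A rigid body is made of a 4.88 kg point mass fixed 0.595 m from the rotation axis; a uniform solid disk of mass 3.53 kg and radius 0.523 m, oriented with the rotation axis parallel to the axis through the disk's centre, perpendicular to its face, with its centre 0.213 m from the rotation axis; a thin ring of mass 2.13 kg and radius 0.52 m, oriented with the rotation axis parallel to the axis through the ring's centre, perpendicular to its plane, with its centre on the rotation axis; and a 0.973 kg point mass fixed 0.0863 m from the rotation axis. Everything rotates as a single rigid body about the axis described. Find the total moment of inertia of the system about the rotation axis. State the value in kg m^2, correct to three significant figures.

Point mass: I_cm = 0; centre at d = 0.595 m, so I = I_cm + Md² gives I = 0 + (4.88)(0.595)² = 1.7276 kg m^2.
Solid disk: I_cm = (1/2)MR² = (1/2)(3.53)(0.523)² = 0.48278 kg m^2; centre at d = 0.213 m, so I = I_cm + Md² gives I = 0.48278 + (3.53)(0.213)² = 0.64293 kg m^2.
Thin ring: I_cm = MR² = (2.13)(0.52)² = 0.57595 kg m^2; axis through the centre, so I = 0.57595 kg m^2.
Point mass: I_cm = 0; centre at d = 0.0863 m, so I = I_cm + Md² gives I = 0 + (0.973)(0.0863)² = 0.0072466 kg m^2.
Total I = 1.7276 + 0.64293 + 0.57595 + 0.0072466 = 2.9538 kg m^2.

2.95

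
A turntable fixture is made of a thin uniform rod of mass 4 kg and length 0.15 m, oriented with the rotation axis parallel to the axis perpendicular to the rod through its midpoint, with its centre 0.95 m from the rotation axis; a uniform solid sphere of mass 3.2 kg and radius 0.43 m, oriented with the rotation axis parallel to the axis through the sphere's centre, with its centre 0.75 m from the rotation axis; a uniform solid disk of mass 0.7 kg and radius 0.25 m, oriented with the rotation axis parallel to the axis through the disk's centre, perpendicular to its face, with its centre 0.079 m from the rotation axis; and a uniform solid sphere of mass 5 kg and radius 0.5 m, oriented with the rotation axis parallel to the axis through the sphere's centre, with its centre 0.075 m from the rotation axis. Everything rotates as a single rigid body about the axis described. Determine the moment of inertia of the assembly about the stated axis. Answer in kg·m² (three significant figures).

6.21

Thin rod: I_cm = (1/12)ML² = (1/12)(4)(0.15)² = 0.0075 kg·m²; centre at d = 0.95 m, so the parallel axis theorem gives I = 0.0075 + (4)(0.95)² = 3.6175 kg·m².
Solid sphere: I_cm = (2/5)MR² = (2/5)(3.2)(0.43)² = 0.23667 kg·m²; centre at d = 0.75 m, so the parallel axis theorem gives I = 0.23667 + (3.2)(0.75)² = 2.0367 kg·m².
Solid disk: I_cm = (1/2)MR² = (1/2)(0.7)(0.25)² = 0.021875 kg·m²; centre at d = 0.079 m, so the parallel axis theorem gives I = 0.021875 + (0.7)(0.079)² = 0.026244 kg·m².
Solid sphere: I_cm = (2/5)MR² = (2/5)(5)(0.5)² = 0.5 kg·m²; centre at d = 0.075 m, so the parallel axis theorem gives I = 0.5 + (5)(0.075)² = 0.52812 kg·m².
Total I = 3.6175 + 2.0367 + 0.026244 + 0.52812 = 6.2085 kg·m².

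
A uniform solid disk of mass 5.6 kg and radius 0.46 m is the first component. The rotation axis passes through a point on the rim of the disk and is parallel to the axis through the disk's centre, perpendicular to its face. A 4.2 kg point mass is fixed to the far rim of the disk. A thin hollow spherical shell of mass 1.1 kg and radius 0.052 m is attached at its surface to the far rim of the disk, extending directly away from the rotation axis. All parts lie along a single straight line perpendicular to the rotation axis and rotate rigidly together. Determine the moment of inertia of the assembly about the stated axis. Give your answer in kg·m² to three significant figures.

Solid disk: I_cm = (1/2)MR² = (1/2)(5.6)(0.46)² = 0.59248 kg·m²; centre at d = 0.46 m, so the parallel axis theorem gives I = 0.59248 + (5.6)(0.46)² = 1.7774 kg·m².
Point mass: I_cm = 0; centre at d = 0.46 + 0.46 = 0.92 m, so the parallel axis theorem gives I = 0 + (4.2)(0.92)² = 3.5549 kg·m².
Spherical shell: I_cm = (2/3)MR² = (2/3)(1.1)(0.052)² = 0.0019829 kg·m²; centre at d = 0.46 + 0.46 + 0.052 = 0.972 m, so the parallel axis theorem gives I = 0.0019829 + (1.1)(0.972)² = 1.0412 kg·m².
Total I = 1.7774 + 3.5549 + 1.0412 = 6.3736 kg·m².

6.37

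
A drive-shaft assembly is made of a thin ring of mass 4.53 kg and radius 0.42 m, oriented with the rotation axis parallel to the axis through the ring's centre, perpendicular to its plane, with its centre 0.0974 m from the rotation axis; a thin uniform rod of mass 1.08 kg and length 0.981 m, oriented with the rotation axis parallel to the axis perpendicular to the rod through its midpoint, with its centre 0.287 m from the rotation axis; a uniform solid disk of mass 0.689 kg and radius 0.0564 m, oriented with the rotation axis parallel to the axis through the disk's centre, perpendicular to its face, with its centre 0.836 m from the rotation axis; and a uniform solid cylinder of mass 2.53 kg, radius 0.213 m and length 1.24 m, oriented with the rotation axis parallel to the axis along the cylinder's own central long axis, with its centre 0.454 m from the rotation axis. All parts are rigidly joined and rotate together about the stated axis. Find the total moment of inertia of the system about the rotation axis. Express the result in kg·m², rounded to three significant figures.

Thin ring: I_cm = MR² = (4.53)(0.42)² = 0.79909 kg·m²; centre at d = 0.0974 m, so the parallel axis theorem gives I = 0.79909 + (4.53)(0.0974)² = 0.84207 kg·m².
Thin rod: I_cm = (1/12)ML² = (1/12)(1.08)(0.981)² = 0.086612 kg·m²; centre at d = 0.287 m, so the parallel axis theorem gives I = 0.086612 + (1.08)(0.287)² = 0.17557 kg·m².
Solid disk: I_cm = (1/2)MR² = (1/2)(0.689)(0.0564)² = 0.0010958 kg·m²; centre at d = 0.836 m, so the parallel axis theorem gives I = 0.0010958 + (0.689)(0.836)² = 0.48264 kg·m².
Solid cylinder: I_cm = (1/2)MR² = (1/2)(2.53)(0.213)² = 0.057392 kg·m²; centre at d = 0.454 m, so the parallel axis theorem gives I = 0.057392 + (2.53)(0.454)² = 0.57887 kg·m².
Total I = 0.84207 + 0.17557 + 0.48264 + 0.57887 = 2.0791 kg·m².

2.08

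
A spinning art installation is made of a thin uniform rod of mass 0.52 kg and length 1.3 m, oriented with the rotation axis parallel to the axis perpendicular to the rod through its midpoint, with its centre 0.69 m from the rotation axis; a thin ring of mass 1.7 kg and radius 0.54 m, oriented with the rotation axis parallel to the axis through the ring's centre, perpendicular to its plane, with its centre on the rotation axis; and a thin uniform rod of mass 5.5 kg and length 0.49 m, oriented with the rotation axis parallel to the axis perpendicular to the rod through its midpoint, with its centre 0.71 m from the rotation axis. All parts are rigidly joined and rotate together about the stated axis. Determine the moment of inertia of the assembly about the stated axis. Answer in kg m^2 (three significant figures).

3.70

Thin rod: I_cm = (1/12)ML² = (1/12)(0.52)(1.3)² = 0.073233 kg m^2; centre at d = 0.69 m, so I = I_cm + Md² gives I = 0.073233 + (0.52)(0.69)² = 0.32081 kg m^2.
Thin ring: I_cm = MR² = (1.7)(0.54)² = 0.49572 kg m^2; axis through the centre, so I = 0.49572 kg m^2.
Thin rod: I_cm = (1/12)ML² = (1/12)(5.5)(0.49)² = 0.11005 kg m^2; centre at d = 0.71 m, so I = I_cm + Md² gives I = 0.11005 + (5.5)(0.71)² = 2.8826 kg m^2.
Total I = 0.32081 + 0.49572 + 2.8826 = 3.6991 kg m^2.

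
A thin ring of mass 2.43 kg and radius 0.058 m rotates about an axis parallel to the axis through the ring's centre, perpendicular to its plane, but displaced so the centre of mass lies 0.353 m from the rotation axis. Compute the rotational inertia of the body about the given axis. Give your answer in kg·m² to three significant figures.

0.311

I_cm = MR² = (2.43)(0.058)² = 0.0081745 kg·m²; centre at d = 0.353 m, so I = I_cm + Md² gives I = 0.0081745 + (2.43)(0.353)² = 0.31097 kg·m².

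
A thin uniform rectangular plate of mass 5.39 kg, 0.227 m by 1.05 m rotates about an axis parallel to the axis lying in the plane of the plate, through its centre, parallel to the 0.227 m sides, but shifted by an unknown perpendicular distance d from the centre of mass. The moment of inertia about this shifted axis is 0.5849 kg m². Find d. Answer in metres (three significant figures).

0.129

About the centre-of-mass axis, I_cm = (1/12)Mb² = (1/12)(5.39)(1.05)² = 0.49521 kg m².
Parallel axis theorem: I = I_cm + Md², so Md² = 0.5849 − 0.49521 = 0.089694 kg m².
d = √(0.089694 / 5.39) = 0.129 m.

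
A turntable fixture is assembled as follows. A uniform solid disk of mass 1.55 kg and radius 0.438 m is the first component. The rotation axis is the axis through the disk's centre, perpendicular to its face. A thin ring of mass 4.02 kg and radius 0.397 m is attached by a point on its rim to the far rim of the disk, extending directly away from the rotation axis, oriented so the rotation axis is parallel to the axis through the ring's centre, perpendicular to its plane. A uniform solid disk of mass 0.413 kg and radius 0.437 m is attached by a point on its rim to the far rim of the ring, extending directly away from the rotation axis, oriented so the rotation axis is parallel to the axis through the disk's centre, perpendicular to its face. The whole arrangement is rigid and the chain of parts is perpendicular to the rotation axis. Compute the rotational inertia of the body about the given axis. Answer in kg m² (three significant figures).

Solid disk: I_cm = (1/2)MR² = (1/2)(1.55)(0.438)² = 0.14868 kg m²; axis through the centre, so I = 0.14868 kg m².
Thin ring: I_cm = MR² = (4.02)(0.397)² = 0.63359 kg m²; centre at d = 0.438 + 0.397 = 0.835 m, so the parallel axis theorem gives I = 0.63359 + (4.02)(0.835)² = 3.4364 kg m².
Solid disk: I_cm = (1/2)MR² = (1/2)(0.413)(0.437)² = 0.039435 kg m²; centre at d = 0.438 + 0.397 + 0.397 + 0.437 = 1.669 m, so the parallel axis theorem gives I = 0.039435 + (0.413)(1.669)² = 1.1899 kg m².
Total I = 0.14868 + 3.4364 + 1.1899 = 4.775 kg m².

4.77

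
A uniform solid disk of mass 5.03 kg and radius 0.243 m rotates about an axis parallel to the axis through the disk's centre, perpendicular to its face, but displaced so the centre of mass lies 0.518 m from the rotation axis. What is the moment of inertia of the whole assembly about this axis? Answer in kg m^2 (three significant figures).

I_cm = (1/2)MR² = (1/2)(5.03)(0.243)² = 0.14851 kg m^2; centre at d = 0.518 m, so the parallel axis theorem gives I = 0.14851 + (5.03)(0.518)² = 1.4982 kg m^2.

1.50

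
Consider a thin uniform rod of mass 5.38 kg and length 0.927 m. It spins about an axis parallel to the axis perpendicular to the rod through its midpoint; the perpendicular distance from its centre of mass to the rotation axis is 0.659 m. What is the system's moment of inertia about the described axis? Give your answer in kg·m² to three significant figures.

2.72

I_cm = (1/12)ML² = (1/12)(5.38)(0.927)² = 0.38527 kg·m²; centre at d = 0.659 m, so the parallel axis theorem gives I = 0.38527 + (5.38)(0.659)² = 2.7217 kg·m².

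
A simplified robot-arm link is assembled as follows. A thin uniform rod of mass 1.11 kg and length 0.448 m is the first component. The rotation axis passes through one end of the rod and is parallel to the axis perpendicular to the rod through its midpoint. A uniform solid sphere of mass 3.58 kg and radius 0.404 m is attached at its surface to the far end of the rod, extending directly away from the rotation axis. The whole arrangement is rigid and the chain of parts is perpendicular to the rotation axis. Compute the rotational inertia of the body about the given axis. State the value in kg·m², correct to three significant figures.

Thin rod: I_cm = (1/12)ML² = (1/12)(1.11)(0.448)² = 0.018565 kg·m²; centre at d = 0.224 m, so the parallel axis theorem gives I = 0.018565 + (1.11)(0.224)² = 0.07426 kg·m².
Solid sphere: I_cm = (2/5)MR² = (2/5)(3.58)(0.404)² = 0.23373 kg·m²; centre at d = 0.224 + 0.224 + 0.404 = 0.852 m, so the parallel axis theorem gives I = 0.23373 + (3.58)(0.852)² = 2.8325 kg·m².
Total I = 0.07426 + 2.8325 = 2.9067 kg·m².

2.91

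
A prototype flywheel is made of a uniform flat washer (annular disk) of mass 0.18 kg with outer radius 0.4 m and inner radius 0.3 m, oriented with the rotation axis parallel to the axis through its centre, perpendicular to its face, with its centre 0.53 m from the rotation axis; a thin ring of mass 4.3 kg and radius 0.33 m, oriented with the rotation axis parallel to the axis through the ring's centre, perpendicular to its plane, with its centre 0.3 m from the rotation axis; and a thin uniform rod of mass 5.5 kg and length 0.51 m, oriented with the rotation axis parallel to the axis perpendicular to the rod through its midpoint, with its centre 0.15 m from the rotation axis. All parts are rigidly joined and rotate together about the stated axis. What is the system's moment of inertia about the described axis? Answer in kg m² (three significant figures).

1.17

Annular disk: I_cm = (1/2)M(R²+r²) = (1/2)(0.18)[(0.4)² + (0.3)²] = 0.0225 kg m²; centre at d = 0.53 m, so I = I_cm + Md² gives I = 0.0225 + (0.18)(0.53)² = 0.073062 kg m².
Thin ring: I_cm = MR² = (4.3)(0.33)² = 0.46827 kg m²; centre at d = 0.3 m, so I = I_cm + Md² gives I = 0.46827 + (4.3)(0.3)² = 0.85527 kg m².
Thin rod: I_cm = (1/12)ML² = (1/12)(5.5)(0.51)² = 0.11921 kg m²; centre at d = 0.15 m, so I = I_cm + Md² gives I = 0.11921 + (5.5)(0.15)² = 0.24296 kg m².
Total I = 0.073062 + 0.85527 + 0.24296 = 1.1713 kg m².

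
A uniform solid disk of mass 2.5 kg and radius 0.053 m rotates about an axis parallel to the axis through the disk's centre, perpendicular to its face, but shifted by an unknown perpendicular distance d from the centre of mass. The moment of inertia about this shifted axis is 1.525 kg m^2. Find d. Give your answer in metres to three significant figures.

About the centre-of-mass axis, I_cm = (1/2)MR² = (1/2)(2.5)(0.053)² = 0.0035112 kg m^2.
Parallel axis theorem: I = I_cm + Md², so Md² = 1.525 − 0.0035112 = 1.5215 kg m^2.
d = √(1.5215 / 2.5) = 0.78013 m.

0.780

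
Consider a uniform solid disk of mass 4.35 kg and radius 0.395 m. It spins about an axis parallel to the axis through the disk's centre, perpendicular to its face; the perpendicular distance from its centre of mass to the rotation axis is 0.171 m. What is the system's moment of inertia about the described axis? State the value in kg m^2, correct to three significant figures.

0.467

I_cm = (1/2)MR² = (1/2)(4.35)(0.395)² = 0.33935 kg m^2; centre at d = 0.171 m, so I = I_cm + Md² gives I = 0.33935 + (4.35)(0.171)² = 0.46655 kg m^2.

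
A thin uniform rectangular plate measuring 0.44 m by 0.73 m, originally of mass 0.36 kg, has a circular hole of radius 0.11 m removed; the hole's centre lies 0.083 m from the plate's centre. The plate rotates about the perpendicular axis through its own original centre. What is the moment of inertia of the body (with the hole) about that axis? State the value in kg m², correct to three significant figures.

Unpierced body about its centre: I₀ = (1/12)M(a²+b²) = (1/12)(0.36)[(0.44)² + (0.73)²] = 0.021795 kg m².
The removed disk has mass m = M·πr²/(ab) = (0.36)·π(0.11)²/(0.44·0.73) = 0.042605 kg (same uniform areal density).
Its moment of inertia about the rotation axis (parallel-axis theorem): I_hole = (1/2)mr² + md² = (1/2)(0.042605)(0.11)² + (0.042605)(0.083)² = 0.00055127 kg m².
Treating the hole as negative mass, I = I₀ − I_hole = 0.021795 − 0.00055127 = 0.021244 kg m².

0.0212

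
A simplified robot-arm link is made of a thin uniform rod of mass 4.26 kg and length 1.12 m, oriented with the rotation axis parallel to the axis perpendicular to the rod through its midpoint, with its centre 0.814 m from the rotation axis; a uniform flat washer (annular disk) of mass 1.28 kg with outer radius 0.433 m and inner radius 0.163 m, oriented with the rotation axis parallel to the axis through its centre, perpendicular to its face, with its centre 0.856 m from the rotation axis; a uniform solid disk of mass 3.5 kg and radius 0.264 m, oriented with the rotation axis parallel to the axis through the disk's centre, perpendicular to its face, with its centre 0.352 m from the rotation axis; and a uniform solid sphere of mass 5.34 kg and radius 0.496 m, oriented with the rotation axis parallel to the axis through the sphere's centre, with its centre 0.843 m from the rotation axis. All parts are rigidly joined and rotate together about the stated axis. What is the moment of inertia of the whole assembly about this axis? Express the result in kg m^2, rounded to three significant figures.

Thin rod: I_cm = (1/12)ML² = (1/12)(4.26)(1.12)² = 0.44531 kg m^2; centre at d = 0.814 m, so I = I_cm + Md² gives I = 0.44531 + (4.26)(0.814)² = 3.268 kg m^2.
Annular disk: I_cm = (1/2)M(R²+r²) = (1/2)(1.28)[(0.433)² + (0.163)²] = 0.137 kg m^2; centre at d = 0.856 m, so I = I_cm + Md² gives I = 0.137 + (1.28)(0.856)² = 1.0749 kg m^2.
Solid disk: I_cm = (1/2)MR² = (1/2)(3.5)(0.264)² = 0.12197 kg m^2; centre at d = 0.352 m, so I = I_cm + Md² gives I = 0.12197 + (3.5)(0.352)² = 0.55563 kg m^2.
Solid sphere: I_cm = (2/5)MR² = (2/5)(5.34)(0.496)² = 0.52549 kg m^2; centre at d = 0.843 m, so I = I_cm + Md² gives I = 0.52549 + (5.34)(0.843)² = 4.3204 kg m^2.
Total I = 3.268 + 1.0749 + 0.55563 + 4.3204 = 9.2189 kg m^2.

9.22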